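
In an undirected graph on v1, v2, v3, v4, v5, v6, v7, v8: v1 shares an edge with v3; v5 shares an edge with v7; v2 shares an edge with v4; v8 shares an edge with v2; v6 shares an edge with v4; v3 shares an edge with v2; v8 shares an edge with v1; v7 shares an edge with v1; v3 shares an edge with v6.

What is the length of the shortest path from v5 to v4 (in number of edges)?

Distance 0: v5.
Distance 1: v7.
Distance 2: v1.
Distance 3: v3, v8.
Distance 4: v2, v6.
Distance 5: v4 — contains v4.

5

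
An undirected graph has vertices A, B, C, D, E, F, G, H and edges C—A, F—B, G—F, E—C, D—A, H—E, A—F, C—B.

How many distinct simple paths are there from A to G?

A–C–B–F–G
A–F–G

2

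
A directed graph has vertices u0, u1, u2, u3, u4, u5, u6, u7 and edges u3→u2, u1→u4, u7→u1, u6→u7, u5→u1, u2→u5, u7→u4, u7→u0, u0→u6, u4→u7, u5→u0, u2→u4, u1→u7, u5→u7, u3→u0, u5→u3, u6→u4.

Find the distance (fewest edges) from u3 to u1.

Distance 0: u3.
Distance 1: u0, u2.
Distance 2: u4, u5, u6.
Distance 3: u1, u7 — contains u1.

3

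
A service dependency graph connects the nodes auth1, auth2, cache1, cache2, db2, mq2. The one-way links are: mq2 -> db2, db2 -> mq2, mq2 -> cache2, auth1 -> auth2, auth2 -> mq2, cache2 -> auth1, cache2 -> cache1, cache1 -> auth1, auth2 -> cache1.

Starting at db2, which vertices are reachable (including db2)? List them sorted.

Start at db2.
Its neighbours: mq2.
Then their neighbours: cache2.
Then next layer: auth1, cache1.
Then next layer: auth2.
Every vertex is now reached.

auth1, auth2, cache1, cache2, db2, mq2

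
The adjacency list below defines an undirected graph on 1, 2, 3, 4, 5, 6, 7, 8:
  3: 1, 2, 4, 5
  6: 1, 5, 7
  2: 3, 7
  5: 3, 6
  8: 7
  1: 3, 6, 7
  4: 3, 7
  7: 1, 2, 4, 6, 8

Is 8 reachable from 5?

Yes

Explore from 5.
Distance 1: reach 3, 6.
Distance 2: reach 1, 2, 4, 7.
Distance 3: reach 8.
Found 8.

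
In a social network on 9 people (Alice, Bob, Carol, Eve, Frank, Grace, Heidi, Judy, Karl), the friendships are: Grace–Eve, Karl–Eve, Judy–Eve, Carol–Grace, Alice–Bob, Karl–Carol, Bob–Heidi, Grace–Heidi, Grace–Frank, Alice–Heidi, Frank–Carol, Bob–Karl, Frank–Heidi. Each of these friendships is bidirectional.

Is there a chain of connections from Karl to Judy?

Yes

Explore from Karl.
Distance 1: reach Bob, Carol, Eve.
Distance 2: reach Alice, Frank, Grace, Heidi, Judy.
Found Judy.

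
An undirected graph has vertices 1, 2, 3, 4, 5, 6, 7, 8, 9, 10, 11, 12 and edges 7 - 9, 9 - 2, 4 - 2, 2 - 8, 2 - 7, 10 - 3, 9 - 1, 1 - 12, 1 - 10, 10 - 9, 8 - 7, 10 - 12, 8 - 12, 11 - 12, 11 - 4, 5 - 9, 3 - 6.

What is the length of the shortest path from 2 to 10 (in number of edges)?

Distance 0: 2.
Distance 1: 4, 7, 8, 9.
Distance 2: 1, 5, 10, 11, 12 — contains 10.

2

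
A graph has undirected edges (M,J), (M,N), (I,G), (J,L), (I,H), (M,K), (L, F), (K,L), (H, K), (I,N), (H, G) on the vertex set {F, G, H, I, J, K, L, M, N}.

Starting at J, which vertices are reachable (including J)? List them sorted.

Start at J.
Its neighbours: L, M.
Then their neighbours: F, K, N.
Then next layer: H, I.
Then next layer: G.
Every vertex is now reached.

F, G, H, I, J, K, L, M, N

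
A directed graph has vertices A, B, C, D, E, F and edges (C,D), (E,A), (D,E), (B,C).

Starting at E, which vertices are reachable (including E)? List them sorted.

A, E

Start at E.
Its neighbours: A.
Nothing further is reachable.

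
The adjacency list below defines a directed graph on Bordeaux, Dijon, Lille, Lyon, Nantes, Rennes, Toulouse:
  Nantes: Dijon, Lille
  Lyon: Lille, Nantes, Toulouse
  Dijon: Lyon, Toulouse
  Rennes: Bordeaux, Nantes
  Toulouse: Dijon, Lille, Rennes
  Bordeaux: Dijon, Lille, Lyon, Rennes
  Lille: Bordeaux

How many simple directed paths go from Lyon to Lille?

Lyon→Lille
Lyon→Nantes→Dijon→Toulouse→Lille
Lyon→Nantes→Dijon→Toulouse→Rennes→Bordeaux→Lille
Lyon→Nantes→Lille
Lyon→Toulouse→Lille
Lyon→Toulouse→Rennes→Bordeaux→Lille
Lyon→Toulouse→Rennes→Nantes→Lille

7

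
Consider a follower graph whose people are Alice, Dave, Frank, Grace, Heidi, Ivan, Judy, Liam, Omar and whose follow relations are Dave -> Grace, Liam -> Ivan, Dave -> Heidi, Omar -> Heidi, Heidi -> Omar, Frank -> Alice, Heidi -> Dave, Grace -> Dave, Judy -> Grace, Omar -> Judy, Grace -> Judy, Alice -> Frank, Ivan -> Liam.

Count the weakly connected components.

3

From Alice: component {Alice, Frank}.
From Dave: component {Dave, Grace, Heidi, Judy, Omar}.
From Ivan: component {Ivan, Liam}.
That's 3 components.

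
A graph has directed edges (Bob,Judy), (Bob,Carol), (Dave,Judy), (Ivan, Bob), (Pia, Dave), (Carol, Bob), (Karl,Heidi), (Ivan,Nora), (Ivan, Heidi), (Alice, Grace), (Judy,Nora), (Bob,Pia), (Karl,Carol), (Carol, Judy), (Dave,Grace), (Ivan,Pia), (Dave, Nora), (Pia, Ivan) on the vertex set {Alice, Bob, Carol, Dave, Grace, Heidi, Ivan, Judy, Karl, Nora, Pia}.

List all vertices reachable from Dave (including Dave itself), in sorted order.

Start at Dave.
Its neighbours: Grace, Judy, Nora.
Nothing further is reachable.

Dave, Grace, Judy, Nora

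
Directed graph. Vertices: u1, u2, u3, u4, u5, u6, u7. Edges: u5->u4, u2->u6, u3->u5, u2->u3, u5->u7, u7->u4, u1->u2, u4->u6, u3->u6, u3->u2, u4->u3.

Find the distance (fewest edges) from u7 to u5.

3

Distance 0: u7.
Distance 1: u4.
Distance 2: u3, u6.
Distance 3: u2, u5 — contains u5.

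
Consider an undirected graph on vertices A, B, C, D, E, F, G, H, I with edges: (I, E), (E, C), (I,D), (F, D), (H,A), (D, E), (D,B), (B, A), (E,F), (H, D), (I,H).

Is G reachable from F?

Explore from F.
Distance 1: reach D, E.
Distance 2: reach B, C, H, I.
Distance 3: reach A.
The search is exhausted without reaching G; it lies in a different component.

No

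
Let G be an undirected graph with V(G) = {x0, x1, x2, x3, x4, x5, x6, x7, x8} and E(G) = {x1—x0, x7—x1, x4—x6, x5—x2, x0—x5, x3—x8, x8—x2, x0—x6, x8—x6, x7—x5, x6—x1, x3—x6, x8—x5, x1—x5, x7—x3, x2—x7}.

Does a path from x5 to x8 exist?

Yes

Explore from x5.
Distance 1: reach x0, x1, x2, x7, x8.
Found x8.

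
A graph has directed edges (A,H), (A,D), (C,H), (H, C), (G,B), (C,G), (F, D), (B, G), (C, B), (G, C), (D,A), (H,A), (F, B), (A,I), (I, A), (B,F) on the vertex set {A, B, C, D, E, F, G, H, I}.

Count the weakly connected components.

2

From A: component {A, B, C, D, F, G, H, I}.
From E: component {E}.
That's 2 components.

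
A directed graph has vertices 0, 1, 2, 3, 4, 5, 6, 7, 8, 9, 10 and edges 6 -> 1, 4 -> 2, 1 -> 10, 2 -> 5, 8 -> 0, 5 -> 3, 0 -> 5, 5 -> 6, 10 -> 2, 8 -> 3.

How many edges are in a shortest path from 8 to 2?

Distance 0: 8.
Distance 1: 0, 3.
Distance 2: 5.
Distance 3: 6.
Distance 4: 1.
Distance 5: 10.
Distance 6: 2 — contains 2.

6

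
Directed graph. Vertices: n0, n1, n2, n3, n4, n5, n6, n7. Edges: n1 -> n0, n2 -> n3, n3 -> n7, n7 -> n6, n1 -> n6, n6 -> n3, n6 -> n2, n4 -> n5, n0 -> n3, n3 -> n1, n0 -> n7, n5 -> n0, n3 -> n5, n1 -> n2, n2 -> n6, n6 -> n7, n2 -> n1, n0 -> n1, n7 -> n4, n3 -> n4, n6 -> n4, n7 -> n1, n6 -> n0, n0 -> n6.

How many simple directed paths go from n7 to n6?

11

n7→n1→n0→n6
n7→n1→n2→n3→n4→n5→n0→n6
n7→n1→n2→n3→n5→n0→n6
n7→n1→n2→n6
n7→n1→n6
n7→n4→n5→n0→n1→n2→n6
n7→n4→n5→n0→n1→n6
n7→n4→n5→n0→n3→n1→n2→n6
n7→n4→n5→n0→n3→n1→n6
n7→n4→n5→n0→n6
n7→n6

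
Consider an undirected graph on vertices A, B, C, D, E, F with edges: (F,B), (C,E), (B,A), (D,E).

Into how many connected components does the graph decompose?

2

From A: component {A, B, F}.
From C: component {C, D, E}.
That's 2 components.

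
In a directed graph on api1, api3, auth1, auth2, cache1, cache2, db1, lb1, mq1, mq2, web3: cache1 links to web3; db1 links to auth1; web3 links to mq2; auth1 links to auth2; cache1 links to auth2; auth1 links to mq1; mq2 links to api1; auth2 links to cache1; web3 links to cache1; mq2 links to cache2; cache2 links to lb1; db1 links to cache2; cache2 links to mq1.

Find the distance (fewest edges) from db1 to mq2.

5

Distance 0: db1.
Distance 1: auth1, cache2.
Distance 2: auth2, lb1, mq1.
Distance 3: cache1.
Distance 4: web3.
Distance 5: mq2 — contains mq2.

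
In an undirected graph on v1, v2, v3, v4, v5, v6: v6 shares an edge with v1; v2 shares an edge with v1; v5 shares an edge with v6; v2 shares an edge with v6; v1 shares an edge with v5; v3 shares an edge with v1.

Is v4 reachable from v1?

Explore from v1.
Distance 1: reach v2, v3, v5, v6.
The search is exhausted without reaching v4; it lies in a different component.

No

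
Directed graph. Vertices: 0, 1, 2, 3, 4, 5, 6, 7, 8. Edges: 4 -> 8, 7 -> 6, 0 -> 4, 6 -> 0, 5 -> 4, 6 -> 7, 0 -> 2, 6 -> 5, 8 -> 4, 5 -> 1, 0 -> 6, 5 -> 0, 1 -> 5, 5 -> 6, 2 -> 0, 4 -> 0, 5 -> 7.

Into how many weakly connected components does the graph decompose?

From 0: component {0, 1, 2, 4, 5, 6, 7, 8}.
From 3: component {3}.
That's 2 components.

2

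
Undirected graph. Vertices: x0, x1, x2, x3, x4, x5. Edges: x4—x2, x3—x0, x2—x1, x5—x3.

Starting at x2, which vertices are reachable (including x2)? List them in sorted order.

Start at x2.
Its neighbours: x1, x4.
Nothing further is reachable.

x1, x2, x4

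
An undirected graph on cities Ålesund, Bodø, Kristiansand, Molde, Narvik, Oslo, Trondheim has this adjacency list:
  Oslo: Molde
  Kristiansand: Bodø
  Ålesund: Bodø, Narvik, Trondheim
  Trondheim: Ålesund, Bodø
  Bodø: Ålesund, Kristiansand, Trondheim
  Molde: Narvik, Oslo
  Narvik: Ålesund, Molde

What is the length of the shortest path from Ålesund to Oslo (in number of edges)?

Distance 0: Ålesund.
Distance 1: Bodø, Narvik, Trondheim.
Distance 2: Kristiansand, Molde.
Distance 3: Oslo — contains Oslo.

3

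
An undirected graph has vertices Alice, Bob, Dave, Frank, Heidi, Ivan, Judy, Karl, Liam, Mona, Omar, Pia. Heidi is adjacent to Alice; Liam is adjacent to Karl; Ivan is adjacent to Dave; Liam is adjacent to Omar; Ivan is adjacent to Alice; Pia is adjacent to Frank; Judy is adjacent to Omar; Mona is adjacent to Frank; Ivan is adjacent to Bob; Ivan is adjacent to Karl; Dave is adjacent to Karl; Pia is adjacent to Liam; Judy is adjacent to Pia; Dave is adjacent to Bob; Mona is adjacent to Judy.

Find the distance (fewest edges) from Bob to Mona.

Distance 0: Bob.
Distance 1: Dave, Ivan.
Distance 2: Alice, Karl.
Distance 3: Heidi, Liam.
Distance 4: Omar, Pia.
Distance 5: Frank, Judy.
Distance 6: Mona — contains Mona.

6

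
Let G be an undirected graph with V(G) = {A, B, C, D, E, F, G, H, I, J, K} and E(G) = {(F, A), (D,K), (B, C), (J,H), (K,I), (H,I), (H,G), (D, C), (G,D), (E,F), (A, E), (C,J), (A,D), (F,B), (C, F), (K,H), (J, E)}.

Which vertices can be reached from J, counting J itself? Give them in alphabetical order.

Start at J.
Its neighbours: C, E, H.
Then their neighbours: A, B, D, F, G, I, K.
Every vertex is now reached.

A, B, C, D, E, F, G, H, I, J, K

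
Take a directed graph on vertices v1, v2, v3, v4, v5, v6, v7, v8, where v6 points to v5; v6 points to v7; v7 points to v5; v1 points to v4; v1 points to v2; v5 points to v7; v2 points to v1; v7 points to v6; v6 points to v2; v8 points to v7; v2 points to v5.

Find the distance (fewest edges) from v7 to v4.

Distance 0: v7.
Distance 1: v5, v6.
Distance 2: v2.
Distance 3: v1.
Distance 4: v4 — contains v4.

4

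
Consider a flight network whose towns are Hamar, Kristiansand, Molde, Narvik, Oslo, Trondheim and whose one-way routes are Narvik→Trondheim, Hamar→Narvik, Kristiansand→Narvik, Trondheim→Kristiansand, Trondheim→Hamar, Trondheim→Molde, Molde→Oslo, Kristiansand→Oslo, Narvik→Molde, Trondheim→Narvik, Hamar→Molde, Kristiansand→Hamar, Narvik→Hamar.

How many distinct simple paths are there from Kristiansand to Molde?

Kristiansand→Hamar→Molde
Kristiansand→Hamar→Narvik→Molde
Kristiansand→Hamar→Narvik→Trondheim→Molde
Kristiansand→Narvik→Hamar→Molde
Kristiansand→Narvik→Molde
Kristiansand→Narvik→Trondheim→Hamar→Molde
Kristiansand→Narvik→Trondheim→Molde

7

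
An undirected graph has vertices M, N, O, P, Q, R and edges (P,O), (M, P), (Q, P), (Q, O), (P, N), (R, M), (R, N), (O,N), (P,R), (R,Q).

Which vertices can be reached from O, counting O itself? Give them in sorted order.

Start at O.
Its neighbours: N, P, Q.
Then their neighbours: M, R.
Every vertex is now reached.

M, N, O, P, Q, R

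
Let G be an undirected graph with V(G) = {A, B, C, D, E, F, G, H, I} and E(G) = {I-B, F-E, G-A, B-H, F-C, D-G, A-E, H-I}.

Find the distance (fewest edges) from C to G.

Distance 0: C.
Distance 1: F.
Distance 2: E.
Distance 3: A.
Distance 4: G — contains G.

4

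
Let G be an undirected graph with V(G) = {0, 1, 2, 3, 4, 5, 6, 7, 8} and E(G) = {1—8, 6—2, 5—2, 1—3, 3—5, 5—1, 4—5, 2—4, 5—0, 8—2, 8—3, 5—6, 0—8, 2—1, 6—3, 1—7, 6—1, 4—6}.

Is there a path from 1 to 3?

Explore from 1.
Distance 1: reach 2, 3, 5, 6, 7, 8.
Found 3.

Yes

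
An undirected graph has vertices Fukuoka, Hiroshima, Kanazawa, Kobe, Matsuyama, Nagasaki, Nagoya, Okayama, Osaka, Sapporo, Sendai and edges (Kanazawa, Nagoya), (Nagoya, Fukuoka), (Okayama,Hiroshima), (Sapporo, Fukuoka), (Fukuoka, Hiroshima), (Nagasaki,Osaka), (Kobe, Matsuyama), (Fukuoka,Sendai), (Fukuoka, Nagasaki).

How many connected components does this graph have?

From Fukuoka: component {Fukuoka, Hiroshima, Kanazawa, Nagasaki, Nagoya, Okayama, Osaka, Sapporo, Sendai}.
From Kobe: component {Kobe, Matsuyama}.
That's 2 components.

2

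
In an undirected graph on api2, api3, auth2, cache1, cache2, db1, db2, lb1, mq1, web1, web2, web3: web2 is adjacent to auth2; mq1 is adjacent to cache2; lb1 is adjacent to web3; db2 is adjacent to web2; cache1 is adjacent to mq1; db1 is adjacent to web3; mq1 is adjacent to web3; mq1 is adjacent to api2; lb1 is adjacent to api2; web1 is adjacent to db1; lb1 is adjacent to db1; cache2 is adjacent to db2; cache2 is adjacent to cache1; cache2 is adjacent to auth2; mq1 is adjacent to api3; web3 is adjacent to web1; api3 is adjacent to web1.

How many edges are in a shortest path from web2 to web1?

Distance 0: web2.
Distance 1: auth2, db2.
Distance 2: cache2.
Distance 3: cache1, mq1.
Distance 4: api2, api3, web3.
Distance 5: db1, lb1, web1 — contains web1.

5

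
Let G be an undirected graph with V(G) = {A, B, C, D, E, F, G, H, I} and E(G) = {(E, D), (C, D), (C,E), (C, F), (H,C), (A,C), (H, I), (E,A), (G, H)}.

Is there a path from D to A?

Explore from D.
Distance 1: reach C, E.
Distance 2: reach A, F, H.
Found A.

Yes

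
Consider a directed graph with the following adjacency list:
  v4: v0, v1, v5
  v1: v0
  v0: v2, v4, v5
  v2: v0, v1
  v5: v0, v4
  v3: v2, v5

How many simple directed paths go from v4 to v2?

v4→v0→v2
v4→v1→v0→v2
v4→v5→v0→v2

3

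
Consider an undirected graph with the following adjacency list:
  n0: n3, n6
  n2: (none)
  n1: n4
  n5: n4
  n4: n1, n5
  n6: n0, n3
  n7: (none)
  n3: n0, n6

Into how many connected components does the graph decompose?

4

From n0: component {n0, n3, n6}.
From n1: component {n1, n4, n5}.
From n2: component {n2}.
From n7: component {n7}.
That's 4 components.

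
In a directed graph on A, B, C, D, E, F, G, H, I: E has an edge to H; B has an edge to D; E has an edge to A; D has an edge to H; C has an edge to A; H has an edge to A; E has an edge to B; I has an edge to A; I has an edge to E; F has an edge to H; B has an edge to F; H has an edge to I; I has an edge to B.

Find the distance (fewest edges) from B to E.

Distance 0: B.
Distance 1: D, F.
Distance 2: H.
Distance 3: A, I.
Distance 4: E — contains E.

4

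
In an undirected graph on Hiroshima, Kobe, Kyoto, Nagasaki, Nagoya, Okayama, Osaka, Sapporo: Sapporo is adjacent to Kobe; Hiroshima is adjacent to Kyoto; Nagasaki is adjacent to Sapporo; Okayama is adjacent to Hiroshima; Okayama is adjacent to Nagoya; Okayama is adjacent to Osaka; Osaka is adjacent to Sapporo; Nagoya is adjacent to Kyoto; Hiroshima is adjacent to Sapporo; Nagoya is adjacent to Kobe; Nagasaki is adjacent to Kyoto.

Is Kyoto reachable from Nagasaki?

Explore from Nagasaki.
Distance 1: reach Kyoto, Sapporo.
Found Kyoto.

Yes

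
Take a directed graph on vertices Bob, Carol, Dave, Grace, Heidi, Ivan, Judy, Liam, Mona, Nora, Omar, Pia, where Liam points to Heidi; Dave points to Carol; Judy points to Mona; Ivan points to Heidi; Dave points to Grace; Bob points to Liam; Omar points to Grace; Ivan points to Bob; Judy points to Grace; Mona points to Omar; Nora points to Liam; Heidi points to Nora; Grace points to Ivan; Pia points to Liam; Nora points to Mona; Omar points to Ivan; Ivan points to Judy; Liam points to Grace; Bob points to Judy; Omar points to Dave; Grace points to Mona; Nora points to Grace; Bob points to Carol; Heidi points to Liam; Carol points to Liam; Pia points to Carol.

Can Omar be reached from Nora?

Yes

Explore from Nora.
Distance 1: reach Grace, Liam, Mona.
Distance 2: reach Heidi, Ivan, Omar.
Found Omar.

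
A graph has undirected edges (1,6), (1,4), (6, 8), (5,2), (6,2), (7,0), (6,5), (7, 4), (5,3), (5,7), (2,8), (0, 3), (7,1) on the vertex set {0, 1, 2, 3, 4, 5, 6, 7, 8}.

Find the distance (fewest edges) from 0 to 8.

Distance 0: 0.
Distance 1: 3, 7.
Distance 2: 1, 4, 5.
Distance 3: 2, 6.
Distance 4: 8 — contains 8.

4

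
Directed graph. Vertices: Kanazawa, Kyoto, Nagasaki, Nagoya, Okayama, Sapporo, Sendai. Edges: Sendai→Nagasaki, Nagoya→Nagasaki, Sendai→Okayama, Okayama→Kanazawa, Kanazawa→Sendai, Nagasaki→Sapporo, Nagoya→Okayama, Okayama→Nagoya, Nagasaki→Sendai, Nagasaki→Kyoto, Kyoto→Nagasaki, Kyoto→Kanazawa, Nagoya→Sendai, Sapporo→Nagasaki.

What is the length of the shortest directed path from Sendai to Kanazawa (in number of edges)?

Distance 0: Sendai.
Distance 1: Nagasaki, Okayama.
Distance 2: Kanazawa, Kyoto, Nagoya, Sapporo — contains Kanazawa.

2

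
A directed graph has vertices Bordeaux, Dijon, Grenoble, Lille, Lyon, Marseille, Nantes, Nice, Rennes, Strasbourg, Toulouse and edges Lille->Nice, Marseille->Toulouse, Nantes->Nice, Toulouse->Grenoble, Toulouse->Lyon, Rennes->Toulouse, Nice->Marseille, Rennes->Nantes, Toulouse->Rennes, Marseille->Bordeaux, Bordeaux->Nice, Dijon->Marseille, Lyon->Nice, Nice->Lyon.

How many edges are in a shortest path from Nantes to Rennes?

Distance 0: Nantes.
Distance 1: Nice.
Distance 2: Lyon, Marseille.
Distance 3: Bordeaux, Toulouse.
Distance 4: Grenoble, Rennes — contains Rennes.

4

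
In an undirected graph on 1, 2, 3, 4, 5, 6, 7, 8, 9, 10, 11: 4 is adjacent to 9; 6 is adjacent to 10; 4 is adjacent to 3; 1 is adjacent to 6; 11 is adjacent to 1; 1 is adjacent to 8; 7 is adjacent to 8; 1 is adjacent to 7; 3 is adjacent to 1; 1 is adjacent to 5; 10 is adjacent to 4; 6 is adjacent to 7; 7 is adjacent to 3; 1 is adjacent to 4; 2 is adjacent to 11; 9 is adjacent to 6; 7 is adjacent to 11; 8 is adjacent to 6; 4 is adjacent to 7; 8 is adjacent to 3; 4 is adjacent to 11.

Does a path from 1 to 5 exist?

Yes

Explore from 1.
Distance 1: reach 3, 4, 5, 6, 7, 8, 11.
Found 5.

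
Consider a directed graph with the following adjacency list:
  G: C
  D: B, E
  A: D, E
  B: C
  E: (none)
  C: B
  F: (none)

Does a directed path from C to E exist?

No

Explore from C.
Distance 1: reach B.
The search from C is exhausted; no directed path reaches E.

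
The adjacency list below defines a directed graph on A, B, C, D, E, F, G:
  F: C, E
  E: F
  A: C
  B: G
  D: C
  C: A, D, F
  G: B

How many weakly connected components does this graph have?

From A: component {A, C, D, E, F}.
From B: component {B, G}.
That's 2 components.

2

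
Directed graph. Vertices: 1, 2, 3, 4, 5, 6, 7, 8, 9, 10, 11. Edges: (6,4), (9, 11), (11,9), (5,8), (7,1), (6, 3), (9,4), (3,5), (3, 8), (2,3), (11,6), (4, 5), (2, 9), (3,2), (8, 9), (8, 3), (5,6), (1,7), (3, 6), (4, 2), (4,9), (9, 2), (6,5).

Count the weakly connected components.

3

From 1: component {1, 7}.
From 2: component {2, 3, 4, 5, 6, 8, 9, 11}.
From 10: component {10}.
That's 3 components.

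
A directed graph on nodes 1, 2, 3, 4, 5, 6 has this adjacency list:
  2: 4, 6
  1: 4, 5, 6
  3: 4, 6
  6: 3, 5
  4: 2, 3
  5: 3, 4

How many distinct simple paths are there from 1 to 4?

6

1→4
1→5→3→4
1→5→4
1→6→3→4
1→6→5→3→4
1→6→5→4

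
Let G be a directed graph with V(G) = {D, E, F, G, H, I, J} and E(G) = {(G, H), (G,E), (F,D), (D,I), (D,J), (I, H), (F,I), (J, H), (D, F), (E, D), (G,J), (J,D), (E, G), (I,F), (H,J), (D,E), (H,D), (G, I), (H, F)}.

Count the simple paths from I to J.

8

I→F→D→E→G→H→J
I→F→D→E→G→J
I→F→D→J
I→H→D→E→G→J
I→H→D→J
I→H→F→D→E→G→J
I→H→F→D→J
I→H→J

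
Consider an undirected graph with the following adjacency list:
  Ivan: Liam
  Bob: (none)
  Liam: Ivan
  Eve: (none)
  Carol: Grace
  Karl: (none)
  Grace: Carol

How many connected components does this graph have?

From Bob: component {Bob}.
From Carol: component {Carol, Grace}.
From Eve: component {Eve}.
From Ivan: component {Ivan, Liam}.
From Karl: component {Karl}.
That's 5 components.

5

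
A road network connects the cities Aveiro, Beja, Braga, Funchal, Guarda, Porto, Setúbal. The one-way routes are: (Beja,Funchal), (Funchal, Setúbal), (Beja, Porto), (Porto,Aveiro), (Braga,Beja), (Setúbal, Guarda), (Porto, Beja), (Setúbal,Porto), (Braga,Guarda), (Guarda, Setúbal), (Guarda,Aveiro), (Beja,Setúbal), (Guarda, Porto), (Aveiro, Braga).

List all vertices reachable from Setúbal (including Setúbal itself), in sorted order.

Start at Setúbal.
Its neighbours: Guarda, Porto.
Then their neighbours: Aveiro, Beja.
Then next layer: Braga, Funchal.
Every vertex is now reached.

Aveiro, Beja, Braga, Funchal, Guarda, Porto, Setúbal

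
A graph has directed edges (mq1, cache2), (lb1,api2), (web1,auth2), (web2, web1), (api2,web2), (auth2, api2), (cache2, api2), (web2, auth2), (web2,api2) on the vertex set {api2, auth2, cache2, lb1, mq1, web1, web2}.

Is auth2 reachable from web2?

Explore from web2.
Distance 1: reach api2, auth2, web1.
Found auth2.

Yes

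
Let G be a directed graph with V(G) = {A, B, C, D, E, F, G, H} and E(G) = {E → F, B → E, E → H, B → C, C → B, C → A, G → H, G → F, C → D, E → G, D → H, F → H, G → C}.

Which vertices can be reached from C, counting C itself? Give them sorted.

Start at C.
Its neighbours: A, B, D.
Then their neighbours: E, H.
Then next layer: F, G.
Every vertex is now reached.

A, B, C, D, E, F, G, H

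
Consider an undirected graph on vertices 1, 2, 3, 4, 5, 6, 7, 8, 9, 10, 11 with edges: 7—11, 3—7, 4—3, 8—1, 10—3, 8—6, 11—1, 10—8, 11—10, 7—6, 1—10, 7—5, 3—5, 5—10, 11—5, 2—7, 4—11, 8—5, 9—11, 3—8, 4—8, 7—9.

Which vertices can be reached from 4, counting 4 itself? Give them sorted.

Start at 4.
Its neighbours: 3, 8, 11.
Then their neighbours: 1, 5, 6, 7, 9, 10.
Then next layer: 2.
Every vertex is now reached.

1, 2, 3, 4, 5, 6, 7, 8, 9, 10, 11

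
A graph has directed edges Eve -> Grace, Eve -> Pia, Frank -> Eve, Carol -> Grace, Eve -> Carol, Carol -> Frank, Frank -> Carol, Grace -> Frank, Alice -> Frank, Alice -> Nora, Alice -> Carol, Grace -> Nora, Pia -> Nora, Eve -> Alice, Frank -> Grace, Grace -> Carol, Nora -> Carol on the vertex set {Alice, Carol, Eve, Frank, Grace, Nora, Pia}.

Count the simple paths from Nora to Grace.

3

Nora→Carol→Frank→Eve→Grace
Nora→Carol→Frank→Grace
Nora→Carol→Grace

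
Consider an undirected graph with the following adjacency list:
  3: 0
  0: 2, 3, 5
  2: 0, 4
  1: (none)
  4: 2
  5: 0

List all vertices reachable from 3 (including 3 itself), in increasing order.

0, 2, 3, 4, 5

Start at 3.
Its neighbours: 0.
Then their neighbours: 2, 5.
Then next layer: 4.
Nothing further is reachable.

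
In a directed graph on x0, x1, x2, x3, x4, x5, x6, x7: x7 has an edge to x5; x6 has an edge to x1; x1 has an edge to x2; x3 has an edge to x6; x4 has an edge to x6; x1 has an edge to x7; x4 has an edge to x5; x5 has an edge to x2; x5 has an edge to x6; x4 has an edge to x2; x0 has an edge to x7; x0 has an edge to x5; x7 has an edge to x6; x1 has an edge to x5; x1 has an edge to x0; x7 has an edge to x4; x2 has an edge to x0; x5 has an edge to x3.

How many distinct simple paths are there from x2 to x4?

3

x2→x0→x5→x3→x6→x1→x7→x4
x2→x0→x5→x6→x1→x7→x4
x2→x0→x7→x4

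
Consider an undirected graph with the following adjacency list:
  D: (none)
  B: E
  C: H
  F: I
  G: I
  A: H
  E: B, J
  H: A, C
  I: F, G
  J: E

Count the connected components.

From A: component {A, C, H}.
From B: component {B, E, J}.
From D: component {D}.
From F: component {F, G, I}.
That's 4 components.

4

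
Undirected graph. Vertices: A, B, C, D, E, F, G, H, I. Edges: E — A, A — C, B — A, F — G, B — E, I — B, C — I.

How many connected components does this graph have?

4

From A: component {A, B, C, E, I}.
From D: component {D}.
From F: component {F, G}.
From H: component {H}.
That's 4 components.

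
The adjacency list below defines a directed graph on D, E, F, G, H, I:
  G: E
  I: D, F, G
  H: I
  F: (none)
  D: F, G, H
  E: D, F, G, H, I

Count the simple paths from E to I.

3

E→D→H→I
E→H→I
E→I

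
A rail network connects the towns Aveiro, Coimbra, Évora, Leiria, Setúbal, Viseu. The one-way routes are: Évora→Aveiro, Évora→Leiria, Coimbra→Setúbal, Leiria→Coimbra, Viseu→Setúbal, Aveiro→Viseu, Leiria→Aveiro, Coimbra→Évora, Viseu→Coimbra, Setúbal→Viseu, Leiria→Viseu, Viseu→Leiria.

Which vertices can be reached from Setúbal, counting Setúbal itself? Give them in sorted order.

Aveiro, Coimbra, Évora, Leiria, Setúbal, Viseu

Start at Setúbal.
Its neighbours: Viseu.
Then their neighbours: Coimbra, Leiria.
Then next layer: Aveiro, Évora.
Every vertex is now reached.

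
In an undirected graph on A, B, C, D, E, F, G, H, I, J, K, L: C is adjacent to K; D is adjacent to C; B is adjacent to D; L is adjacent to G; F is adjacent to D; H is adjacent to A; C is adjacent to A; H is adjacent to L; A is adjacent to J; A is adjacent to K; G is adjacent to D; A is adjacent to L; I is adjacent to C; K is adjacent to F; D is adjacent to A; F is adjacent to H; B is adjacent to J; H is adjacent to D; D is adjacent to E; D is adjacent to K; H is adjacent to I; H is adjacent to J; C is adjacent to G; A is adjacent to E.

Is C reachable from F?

Yes

Explore from F.
Distance 1: reach D, H, K.
Distance 2: reach A, B, C, E, G, I, J, L.
Found C.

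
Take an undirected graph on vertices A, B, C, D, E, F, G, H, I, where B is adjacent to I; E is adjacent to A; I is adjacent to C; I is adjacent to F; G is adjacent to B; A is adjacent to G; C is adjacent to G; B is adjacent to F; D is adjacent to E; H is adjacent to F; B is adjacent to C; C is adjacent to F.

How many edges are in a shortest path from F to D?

5

Distance 0: F.
Distance 1: B, C, H, I.
Distance 2: G.
Distance 3: A.
Distance 4: E.
Distance 5: D — contains D.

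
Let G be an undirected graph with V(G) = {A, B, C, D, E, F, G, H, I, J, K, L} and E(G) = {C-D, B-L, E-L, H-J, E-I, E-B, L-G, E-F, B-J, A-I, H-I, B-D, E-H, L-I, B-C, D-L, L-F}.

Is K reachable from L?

No

Explore from L.
Distance 1: reach B, D, E, F, G, I.
Distance 2: reach A, C, H, J.
The search is exhausted without reaching K; it lies in a different component.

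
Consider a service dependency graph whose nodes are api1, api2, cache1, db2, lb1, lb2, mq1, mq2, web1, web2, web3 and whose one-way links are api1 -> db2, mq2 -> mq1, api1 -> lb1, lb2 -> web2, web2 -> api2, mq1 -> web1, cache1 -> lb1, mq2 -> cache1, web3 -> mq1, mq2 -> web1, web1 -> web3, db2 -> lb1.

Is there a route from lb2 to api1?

Explore from lb2.
Distance 1: reach web2.
Distance 2: reach api2.
The search from lb2 is exhausted; no directed path reaches api1.

No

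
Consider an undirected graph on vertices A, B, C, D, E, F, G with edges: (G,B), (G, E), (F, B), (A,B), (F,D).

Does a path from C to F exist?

No

C has no edges, so nothing is reachable from it.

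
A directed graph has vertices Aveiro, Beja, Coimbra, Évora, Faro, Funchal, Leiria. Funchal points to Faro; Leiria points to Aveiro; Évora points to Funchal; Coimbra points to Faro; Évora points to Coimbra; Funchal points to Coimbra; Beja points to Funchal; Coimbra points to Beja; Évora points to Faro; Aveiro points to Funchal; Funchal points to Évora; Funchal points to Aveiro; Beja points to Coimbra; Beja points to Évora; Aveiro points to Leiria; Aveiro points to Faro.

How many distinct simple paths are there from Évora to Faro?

Évora→Coimbra→Beja→Funchal→Aveiro→Faro
Évora→Coimbra→Beja→Funchal→Faro
Évora→Coimbra→Faro
Évora→Faro
Évora→Funchal→Aveiro→Faro
Évora→Funchal→Coimbra→Faro
Évora→Funchal→Faro

7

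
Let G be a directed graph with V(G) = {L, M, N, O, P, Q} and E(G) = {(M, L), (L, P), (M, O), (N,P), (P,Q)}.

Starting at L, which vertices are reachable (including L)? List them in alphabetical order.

L, P, Q

Start at L.
Its neighbours: P.
Then their neighbours: Q.
Nothing further is reachable.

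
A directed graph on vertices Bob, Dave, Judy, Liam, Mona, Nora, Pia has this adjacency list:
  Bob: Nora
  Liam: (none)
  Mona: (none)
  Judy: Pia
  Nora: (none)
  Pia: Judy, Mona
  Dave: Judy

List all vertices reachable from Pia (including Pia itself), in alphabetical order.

Judy, Mona, Pia

Start at Pia.
Its neighbours: Judy, Mona.
Nothing further is reachable.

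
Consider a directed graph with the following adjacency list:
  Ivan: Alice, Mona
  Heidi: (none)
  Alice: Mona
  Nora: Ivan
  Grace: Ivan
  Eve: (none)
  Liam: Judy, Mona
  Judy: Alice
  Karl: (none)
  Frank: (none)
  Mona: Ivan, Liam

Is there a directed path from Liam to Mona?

Yes

Explore from Liam.
Distance 1: reach Judy, Mona.
Found Mona.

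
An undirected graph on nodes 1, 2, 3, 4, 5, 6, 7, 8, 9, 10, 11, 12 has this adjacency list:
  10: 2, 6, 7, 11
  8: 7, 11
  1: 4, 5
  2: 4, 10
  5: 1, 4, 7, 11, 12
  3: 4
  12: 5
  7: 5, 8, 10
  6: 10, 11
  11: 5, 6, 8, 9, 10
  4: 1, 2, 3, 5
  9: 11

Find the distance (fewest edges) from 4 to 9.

Distance 0: 4.
Distance 1: 1, 2, 3, 5.
Distance 2: 7, 10, 11, 12.
Distance 3: 6, 8, 9 — contains 9.

3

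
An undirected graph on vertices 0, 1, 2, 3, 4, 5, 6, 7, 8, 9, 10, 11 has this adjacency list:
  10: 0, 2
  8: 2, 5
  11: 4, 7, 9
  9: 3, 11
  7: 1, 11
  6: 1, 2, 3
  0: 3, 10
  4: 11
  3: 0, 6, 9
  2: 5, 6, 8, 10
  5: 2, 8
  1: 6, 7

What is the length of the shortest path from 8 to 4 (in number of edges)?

Distance 0: 8.
Distance 1: 2, 5.
Distance 2: 6, 10.
Distance 3: 0, 1, 3.
Distance 4: 7, 9.
Distance 5: 11.
Distance 6: 4 — contains 4.

6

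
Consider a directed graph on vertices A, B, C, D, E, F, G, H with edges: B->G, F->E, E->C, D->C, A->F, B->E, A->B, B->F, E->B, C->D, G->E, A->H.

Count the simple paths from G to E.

G→E

1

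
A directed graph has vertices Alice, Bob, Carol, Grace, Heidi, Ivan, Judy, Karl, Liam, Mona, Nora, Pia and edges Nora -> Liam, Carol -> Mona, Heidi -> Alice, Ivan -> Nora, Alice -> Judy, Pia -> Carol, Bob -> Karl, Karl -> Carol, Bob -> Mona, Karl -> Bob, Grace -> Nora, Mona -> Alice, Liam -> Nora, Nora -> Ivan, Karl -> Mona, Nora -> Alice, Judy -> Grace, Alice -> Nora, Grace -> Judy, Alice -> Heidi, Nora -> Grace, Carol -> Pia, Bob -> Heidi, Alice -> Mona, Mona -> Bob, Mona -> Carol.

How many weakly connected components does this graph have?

From Alice: component {Alice, Bob, Carol, Grace, Heidi, Ivan, Judy, Karl, Liam, Mona, Nora, Pia}.
That's 1 component.

1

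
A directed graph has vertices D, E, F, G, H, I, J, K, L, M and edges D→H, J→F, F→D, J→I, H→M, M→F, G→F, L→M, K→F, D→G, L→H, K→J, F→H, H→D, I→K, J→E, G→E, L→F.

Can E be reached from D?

Yes

Explore from D.
Distance 1: reach G, H.
Distance 2: reach E, F, M.
Found E.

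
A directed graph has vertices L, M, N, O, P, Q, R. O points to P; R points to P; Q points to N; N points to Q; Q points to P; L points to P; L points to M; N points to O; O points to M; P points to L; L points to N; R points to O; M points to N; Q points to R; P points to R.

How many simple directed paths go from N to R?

3

N→O→P→R
N→Q→P→R
N→Q→R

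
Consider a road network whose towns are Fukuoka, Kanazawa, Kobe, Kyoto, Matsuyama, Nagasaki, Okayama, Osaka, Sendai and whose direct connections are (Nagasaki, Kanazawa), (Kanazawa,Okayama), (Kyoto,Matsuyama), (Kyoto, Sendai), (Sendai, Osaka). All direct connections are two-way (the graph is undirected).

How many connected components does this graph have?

From Fukuoka: component {Fukuoka}.
From Kanazawa: component {Kanazawa, Nagasaki, Okayama}.
From Kobe: component {Kobe}.
From Kyoto: component {Kyoto, Matsuyama, Osaka, Sendai}.
That's 4 components.

4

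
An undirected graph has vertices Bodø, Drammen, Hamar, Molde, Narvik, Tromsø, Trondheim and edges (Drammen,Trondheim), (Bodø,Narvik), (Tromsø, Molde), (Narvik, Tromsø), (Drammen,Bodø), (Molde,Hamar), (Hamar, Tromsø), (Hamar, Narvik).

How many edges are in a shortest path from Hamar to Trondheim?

Distance 0: Hamar.
Distance 1: Molde, Narvik, Tromsø.
Distance 2: Bodø.
Distance 3: Drammen.
Distance 4: Trondheim — contains Trondheim.

4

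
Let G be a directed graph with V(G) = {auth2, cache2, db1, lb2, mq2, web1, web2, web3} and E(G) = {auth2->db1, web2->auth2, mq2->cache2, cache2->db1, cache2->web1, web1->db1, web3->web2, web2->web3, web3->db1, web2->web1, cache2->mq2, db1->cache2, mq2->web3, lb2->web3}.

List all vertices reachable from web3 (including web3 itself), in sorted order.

Start at web3.
Its neighbours: db1, web2.
Then their neighbours: auth2, cache2, web1.
Then next layer: mq2.
Nothing further is reachable.

auth2, cache2, db1, mq2, web1, web2, web3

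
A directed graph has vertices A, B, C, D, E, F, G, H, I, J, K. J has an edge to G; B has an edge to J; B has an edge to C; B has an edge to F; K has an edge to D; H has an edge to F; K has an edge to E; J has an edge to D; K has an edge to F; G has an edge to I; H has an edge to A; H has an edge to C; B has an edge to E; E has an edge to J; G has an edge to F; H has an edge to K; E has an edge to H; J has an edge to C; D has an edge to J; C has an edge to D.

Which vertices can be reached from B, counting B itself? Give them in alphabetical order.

A, B, C, D, E, F, G, H, I, J, K

Start at B.
Its neighbours: C, E, F, J.
Then their neighbours: D, G, H.
Then next layer: A, I, K.
Every vertex is now reached.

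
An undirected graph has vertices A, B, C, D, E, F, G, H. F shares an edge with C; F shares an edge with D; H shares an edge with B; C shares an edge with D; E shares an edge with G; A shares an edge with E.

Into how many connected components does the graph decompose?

From A: component {A, E, G}.
From B: component {B, H}.
From C: component {C, D, F}.
That's 3 components.

3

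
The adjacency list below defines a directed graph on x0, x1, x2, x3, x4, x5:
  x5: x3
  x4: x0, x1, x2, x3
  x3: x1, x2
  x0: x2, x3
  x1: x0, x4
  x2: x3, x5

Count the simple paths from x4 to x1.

x4→x0→x2→x3→x1
x4→x0→x2→x5→x3→x1
x4→x0→x3→x1
x4→x1
x4→x2→x3→x1
x4→x2→x5→x3→x1
x4→x3→x1

7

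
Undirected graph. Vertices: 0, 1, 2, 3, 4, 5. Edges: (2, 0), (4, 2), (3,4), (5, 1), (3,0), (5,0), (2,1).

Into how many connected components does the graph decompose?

From 0: component {0, 1, 2, 3, 4, 5}.
That's 1 component.

1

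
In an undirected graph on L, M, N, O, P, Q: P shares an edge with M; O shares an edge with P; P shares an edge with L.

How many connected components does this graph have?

3

From L: component {L, M, O, P}.
From N: component {N}.
From Q: component {Q}.
That's 3 components.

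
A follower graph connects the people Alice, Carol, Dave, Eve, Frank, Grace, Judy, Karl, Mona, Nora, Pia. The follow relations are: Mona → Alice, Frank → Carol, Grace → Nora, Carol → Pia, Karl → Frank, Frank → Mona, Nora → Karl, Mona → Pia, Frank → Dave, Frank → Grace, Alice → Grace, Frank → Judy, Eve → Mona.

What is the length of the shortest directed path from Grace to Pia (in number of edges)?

Distance 0: Grace.
Distance 1: Nora.
Distance 2: Karl.
Distance 3: Frank.
Distance 4: Carol, Dave, Judy, Mona.
Distance 5: Alice, Pia — contains Pia.

5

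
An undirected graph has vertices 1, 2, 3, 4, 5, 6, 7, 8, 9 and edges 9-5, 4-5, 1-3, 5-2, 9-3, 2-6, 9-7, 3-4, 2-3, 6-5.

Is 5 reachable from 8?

8 has no edges, so nothing is reachable from it.

No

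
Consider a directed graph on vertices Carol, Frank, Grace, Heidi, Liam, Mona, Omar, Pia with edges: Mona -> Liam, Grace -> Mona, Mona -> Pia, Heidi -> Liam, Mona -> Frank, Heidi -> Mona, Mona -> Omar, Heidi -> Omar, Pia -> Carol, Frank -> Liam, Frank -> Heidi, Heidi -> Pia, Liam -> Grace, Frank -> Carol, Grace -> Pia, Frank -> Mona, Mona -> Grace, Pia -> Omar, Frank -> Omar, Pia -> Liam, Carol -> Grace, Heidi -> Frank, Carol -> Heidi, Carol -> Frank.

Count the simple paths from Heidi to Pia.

15

Heidi→Frank→Carol→Grace→Mona→Pia
Heidi→Frank→Carol→Grace→Pia
Heidi→Frank→Liam→Grace→Mona→Pia
Heidi→Frank→Liam→Grace→Pia
Heidi→Frank→Mona→Grace→Pia
Heidi→Frank→Mona→Liam→Grace→Pia
Heidi→Frank→Mona→Pia
Heidi→Liam→Grace→Mona→Pia
Heidi→Liam→Grace→Pia
Heidi→Mona→Frank→Carol→Grace→Pia
Heidi→Mona→Frank→Liam→Grace→Pia
Heidi→Mona→Grace→Pia
Heidi→Mona→Liam→Grace→Pia
Heidi→Mona→Pia
Heidi→Pia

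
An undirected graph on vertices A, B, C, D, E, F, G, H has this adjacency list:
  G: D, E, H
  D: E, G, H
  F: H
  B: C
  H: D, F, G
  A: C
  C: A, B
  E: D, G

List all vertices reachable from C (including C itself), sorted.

Start at C.
Its neighbours: A, B.
Nothing further is reachable.

A, B, C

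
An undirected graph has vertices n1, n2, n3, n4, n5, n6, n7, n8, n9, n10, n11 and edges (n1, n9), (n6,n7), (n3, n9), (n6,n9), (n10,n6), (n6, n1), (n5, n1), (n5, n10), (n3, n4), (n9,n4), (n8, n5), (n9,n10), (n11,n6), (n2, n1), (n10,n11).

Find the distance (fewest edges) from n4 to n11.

3

Distance 0: n4.
Distance 1: n3, n9.
Distance 2: n1, n6, n10.
Distance 3: n2, n5, n7, n11 — contains n11.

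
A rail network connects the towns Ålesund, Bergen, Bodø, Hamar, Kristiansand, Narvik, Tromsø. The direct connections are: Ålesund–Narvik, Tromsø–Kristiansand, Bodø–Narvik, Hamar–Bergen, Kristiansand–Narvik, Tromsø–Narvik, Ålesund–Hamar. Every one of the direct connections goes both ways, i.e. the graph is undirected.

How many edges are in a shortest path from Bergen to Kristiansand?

Distance 0: Bergen.
Distance 1: Hamar.
Distance 2: Ålesund.
Distance 3: Narvik.
Distance 4: Bodø, Kristiansand, Tromsø — contains Kristiansand.

4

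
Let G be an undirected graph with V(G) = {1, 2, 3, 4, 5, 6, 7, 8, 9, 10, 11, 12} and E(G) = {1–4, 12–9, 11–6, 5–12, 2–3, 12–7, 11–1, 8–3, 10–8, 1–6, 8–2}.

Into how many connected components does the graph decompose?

From 1: component {1, 4, 6, 11}.
From 2: component {2, 3, 8, 10}.
From 5: component {5, 7, 9, 12}.
That's 3 components.

3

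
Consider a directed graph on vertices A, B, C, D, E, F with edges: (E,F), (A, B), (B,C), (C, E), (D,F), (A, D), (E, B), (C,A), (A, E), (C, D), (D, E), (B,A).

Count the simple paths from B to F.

B→A→D→E→F
B→A→D→F
B→A→E→F
B→C→A→D→E→F
B→C→A→D→F
B→C→A→E→F
B→C→D→E→F
B→C→D→F
B→C→E→F

9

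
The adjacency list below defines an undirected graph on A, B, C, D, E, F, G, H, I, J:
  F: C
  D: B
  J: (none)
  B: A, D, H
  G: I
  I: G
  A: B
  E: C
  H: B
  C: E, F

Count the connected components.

4

From A: component {A, B, D, H}.
From C: component {C, E, F}.
From G: component {G, I}.
From J: component {J}.
That's 4 components.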